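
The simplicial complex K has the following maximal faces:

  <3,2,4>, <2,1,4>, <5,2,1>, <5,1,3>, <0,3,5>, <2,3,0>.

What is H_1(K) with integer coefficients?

Order the vertices as 0 < 1 < 2 < 3 < 4 < 5. Listing each simplex with vertices in this order, K has dimension 2 with simplices:

  0-simplices (6): [0], [1], [2], [3], [4], [5]
  1-simplices (12): [0,2], [0,3], [0,5], [1,2], [1,3], [1,4], [1,5], [2,3], [2,4], [2,5], [3,4], [3,5]
  2-simplices (6): [0,2,3], [0,3,5], [1,2,4], [1,2,5], [1,3,5], [2,3,4]

Hence C_0 ≅ Z^6, C_1 ≅ Z^12, C_2 ≅ Z^6.

The boundary map ∂_1: C_1 → C_0 is given by ∂[p,q] = [q] − [p].
The 6×12 boundary matrix has rank 5 and Smith normal form diag(1,1,1,1,1).

Boundary ∂_2: C_2 → C_1 maps a triangle to the signed sum of its edges. For instance
  ∂[0,3,5] = [3,5] − [0,5] + [0,3],
  ∂[2,3,4] = [3,4] − [2,4] + [2,3].
The resulting 12×6 matrix has rank 6, and its Smith normal form has invariant factors (1,1,1,1,1,1).

Reading off H_k = ker ∂_k / im ∂_{k+1}:

  H_1: rank ker ∂_1 − rank ∂_2 = (12 − 5) − 6 = 1, and the invariant factors of ∂_2 are all 1, so H_1 = Z.

(K is a triangulation of the cylinder S^1 x I.)

H_1 ≅ Z.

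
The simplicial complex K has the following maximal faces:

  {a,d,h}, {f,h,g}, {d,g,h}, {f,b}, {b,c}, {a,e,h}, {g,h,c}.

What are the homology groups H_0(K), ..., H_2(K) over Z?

Fix the vertex order a < b < c < d < e < f < g < h and write every simplex with vertices in increasing order. Then dim K = 2 and the simplices of K are:

  0-simplices (8): a, b, c, d, e, f, g, h
  1-simplices (13): ad, ae, ah, bc, bf, cg, ch, dg, dh, eh, fg, fh, gh
  2-simplices (5): adh, aeh, cgh, dgh, fgh

so the chain groups are C_0 ≅ Z^8, C_1 ≅ Z^13, C_2 ≅ Z^5.

∂_1: C_1 → C_0 sends each edge [p,q] (with p < q) to q − p.
As a 8×13 matrix over Z this has rank 7, with invariant factors (1,1,1,1,1,1,1).

∂_2: C_2 → C_1 maps a triangle to the signed sum of its edges. For instance
  ∂dgh = gh − dh + dg,
  ∂adh = dh − ah + ad.
As a 13×5 matrix over Z this has rank 5, with invariant factors (1,1,1,1,1).

From H_k ≅ ker(∂_k) / im(∂_{k+1}) we obtain:

  H_0: rank C_0 − rank ∂_1 = 8 − 7 = 1, and the invariant factors of ∂_1 are all 1, so H_0 = Z.
  H_1: rank ker ∂_1 − rank ∂_2 = (13 − 7) − 5 = 1, and the invariant factors of ∂_2 are all 1, so H_1 = Z.
  H_2: rank ker ∂_2 − rank ∂_3 = (5 − 5) − 0 = 0, and there is no ∂_3, so H_2 = 0.

H_0 ≅ Z,  H_1 ≅ Z,  H_2 = 0.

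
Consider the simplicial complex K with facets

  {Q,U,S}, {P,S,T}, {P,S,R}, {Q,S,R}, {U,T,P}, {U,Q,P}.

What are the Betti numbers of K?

We work with the vertex ordering P < Q < R < S < T < U. The simplices of K, each written with vertices in increasing order, are:

  0-simplices (6): P, Q, R, S, T, U
  1-simplices (12): PQ, PR, PS, PT, PU, QR, QS, QU, RS, ST, SU, TU
  2-simplices (6): PQU, PRS, PST, PTU, QRS, QSU

giving chain groups C_0 ≅ Z^6, C_1 ≅ Z^12, C_2 ≅ Z^6.

∂_1: C_1 → C_0 sends each edge [p,q] (with p < q) to q − p.
This gives a 6×12 integer matrix of rank 5; reducing to Smith normal form yields diagonal entries (1,1,1,1,1).

∂_2: C_2 → C_1 maps a triangle to the signed sum of its edges. For instance
  ∂QSU = SU − QU + QS,
  ∂PTU = TU − PU + PT.
As a 12×6 matrix over Z this has rank 6, with invariant factors (1,1,1,1,1,1).

Now H_k = ker ∂_k / im ∂_{k+1}, so:

  H_0: rank C_0 − rank ∂_1 = 6 − 5 = 1, and the invariant factors of ∂_1 are all 1, so H_0 ≅ Z.
  H_1: rank ker ∂_1 − rank ∂_2 = (12 − 5) − 6 = 1, and the invariant factors of ∂_2 are all 1, so H_1 ≅ Z.
  H_2: rank ker ∂_2 − rank ∂_3 = (6 − 6) − 0 = 0, and there is no ∂_3, so H_2 ≅ 0.

Hence the Betti numbers are b_0 = 1, b_1 = 1, b_2 = 0.

b_0 = 1, b_1 = 1, b_2 = 0.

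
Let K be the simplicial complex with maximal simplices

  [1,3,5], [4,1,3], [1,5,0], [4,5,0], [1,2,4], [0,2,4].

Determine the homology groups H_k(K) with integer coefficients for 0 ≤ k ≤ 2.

H_0 ≅ Z,  H_1 ≅ Z,  H_2 = 0.

We work with the vertex ordering 0 < 1 < 2 < 3 < 4 < 5. The simplices of K, each written with vertices in increasing order, are:

  0-simplices (6): [0], [1], [2], [3], [4], [5]
  1-simplices (12): [0,1], [0,2], [0,4], [0,5], [1,2], [1,3], [1,4], [1,5], [2,4], [3,4], [3,5], [4,5]
  2-simplices (6): [0,1,5], [0,2,4], [0,4,5], [1,2,4], [1,3,4], [1,3,5]

Hence C_0 ≅ Z^6, C_1 ≅ Z^12, C_2 ≅ Z^6.

The boundary map ∂_1: C_1 → C_0 is given by ∂[p,q] = [q] − [p]. For instance
  ∂[0,5] = [5] − [0].
The 6×12 boundary matrix has rank 5 and Smith normal form diag(1,1,1,1,1).

Boundary ∂_2: C_2 → C_1 acts by ∂[p,q,r] = [q,r] − [p,r] + [p,q]. For instance
  ∂[0,2,4] = [2,4] − [0,4] + [0,2],
  ∂[1,3,5] = [3,5] − [1,5] + [1,3].
As a 12×6 matrix over Z this has rank 6, with invariant factors (1,1,1,1,1,1).

Reading off H_k = ker ∂_k / im ∂_{k+1}:

  H_0: rank C_0 − rank ∂_1 = 6 − 5 = 1, and the invariant factors of ∂_1 are all 1, so H_0 ≅ Z.
  H_1: rank ker ∂_1 − rank ∂_2 = (12 − 5) − 6 = 1, and the invariant factors of ∂_2 are all 1, so H_1 ≅ Z.
  H_2: rank ker ∂_2 − rank ∂_3 = (6 − 6) − 0 = 0, and there is no ∂_3, so H_2 ≅ 0.

As a check, the Euler characteristic is 6 − 12 + 6 = 0, which agrees with 1 − 1 + 0 = 0.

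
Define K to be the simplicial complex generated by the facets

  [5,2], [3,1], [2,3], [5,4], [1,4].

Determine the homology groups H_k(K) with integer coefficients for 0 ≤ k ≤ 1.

H_0 = Z,  H_1 = Z.

Fix the vertex order 1 < 2 < 3 < 4 < 5 and write every simplex with vertices in increasing order. Then dim K = 1 and the simplices of K are:

  0-simplices (5): [1], [2], [3], [4], [5]
  1-simplices (5): [1,3], [1,4], [2,3], [2,5], [4,5]

giving chain groups C_0 ≅ Z^5, C_1 ≅ Z^5.

Boundary ∂_1: C_1 → C_0 is given by ∂[p,q] = [q] − [p].
This gives a 5×5 integer matrix of rank 4; reducing to Smith normal form yields diagonal entries (1,1,1,1).

Now H_k = ker ∂_k / im ∂_{k+1}, so:

  H_0: rank C_0 − rank ∂_1 = 5 − 4 = 1, and the invariant factors of ∂_1 are all 1, so H_0 ≅ Z.
  H_1: rank ker ∂_1 − rank ∂_2 = (5 − 4) − 0 = 1, and there is no ∂_2, so H_1 ≅ Z.

(K is a triangulation of the circle S^1.)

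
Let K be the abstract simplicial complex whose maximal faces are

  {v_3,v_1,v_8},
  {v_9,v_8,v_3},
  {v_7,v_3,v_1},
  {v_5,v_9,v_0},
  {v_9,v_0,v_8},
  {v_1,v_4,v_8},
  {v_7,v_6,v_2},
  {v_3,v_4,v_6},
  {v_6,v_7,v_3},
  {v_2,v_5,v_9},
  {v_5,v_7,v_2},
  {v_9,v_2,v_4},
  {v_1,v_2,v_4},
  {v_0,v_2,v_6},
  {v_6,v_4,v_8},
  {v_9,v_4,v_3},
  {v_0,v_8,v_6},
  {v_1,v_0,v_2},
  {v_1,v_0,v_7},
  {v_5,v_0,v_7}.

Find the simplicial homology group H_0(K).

H_0 ≅ Z.

Order the vertices as v_0 < v_1 < v_2 < v_3 < v_4 < v_5 < v_6 < v_7 < v_8 < v_9. Listing each simplex with vertices in this order, K has dimension 2 with simplices:

  0-simplices (10): [v_0], [v_1], [v_2], [v_3], [v_4], [v_5], [v_6], [v_7], [v_8], [v_9]
  1-simplices (30): (30 of them)
  2-simplices (20): (20 of them)

Hence C_0 ≅ Z^10, C_1 ≅ Z^30, C_2 ≅ Z^20.

∂_1: C_1 → C_0 maps an edge to its endpoints' difference, ∂[p,q] = q − p. For instance
  ∂[v_0,v_2] = [v_2] − [v_0].
This gives a 10×30 integer matrix of rank 9; reducing to Smith normal form yields diagonal entries (1,1,1,1,1,1,1,1,1).

∂_2: C_2 → C_1 maps a triangle to the signed sum of its edges. For instance
  ∂[v_2,v_5,v_9] = [v_5,v_9] − [v_2,v_9] + [v_2,v_5],
  ∂[v_2,v_5,v_7] = [v_5,v_7] − [v_2,v_7] + [v_2,v_5].
This gives a 30×20 integer matrix of rank 20; reducing to Smith normal form yields diagonal entries (1,1,1,1,1,1,1,1,1,1,1,1,1,1,1,1,1,1,1,2).

Computing H_k = (kernel of ∂_k) / (image of ∂_{k+1}):

  H_0: rank C_0 − rank ∂_1 = 10 − 9 = 1, and the invariant factors of ∂_1 are all 1, so H_0 ≅ Z.

(K is a triangulation of the Klein bottle.)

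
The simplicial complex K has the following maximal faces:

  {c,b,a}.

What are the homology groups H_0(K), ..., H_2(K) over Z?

H_0 ≅ Z,  H_1 = 0,  H_2 = 0.

K has 3 vertices, 3 edges, 1 triangle.
rank ∂_0 = 0, rank ∂_1 = 2 ⇒ b_0 = 3 − 0 − 2 = 1; all invariant factors of ∂_1 are 1 so no torsion. So H_0 ≅ Z.
rank ∂_1 = 2, rank ∂_2 = 1 ⇒ b_1 = 3 − 2 − 1 = 0; all invariant factors of ∂_2 are 1 so no torsion. So H_1 ≅ 0.
rank ∂_2 = 1, rank ∂_3 = 0 ⇒ b_2 = 1 − 1 − 0 = 0. So H_2 ≅ 0.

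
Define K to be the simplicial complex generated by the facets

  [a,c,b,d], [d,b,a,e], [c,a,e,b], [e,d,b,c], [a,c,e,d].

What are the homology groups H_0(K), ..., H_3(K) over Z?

We work with the vertex ordering a < b < c < d < e. The simplices of K, each written with vertices in increasing order, are:

  0-simplices (5): a, b, c, d, e
  1-simplices (10): ab, ac, ad, ae, bc, bd, be, cd, ce, de
  2-simplices (10): abc, abd, abe, acd, ace, ade, bcd, bce, bde, cde
  3-simplices (5): abcd, abce, abde, acde, bcde

giving chain groups C_0 ≅ Z^5, C_1 ≅ Z^10, C_2 ≅ Z^10, C_3 ≅ Z^5.

Boundary ∂_1: C_1 → C_0 is given by ∂[p,q] = [q] − [p].
The 5×10 boundary matrix has rank 4 and Smith normal form diag(1,1,1,1).

∂_2: C_2 → C_1 maps a triangle to the signed sum of its edges. For instance
  ∂bde = de − be + bd,
  ∂bcd = cd − bd + bc.
As a 10×10 matrix over Z this has rank 6, with invariant factors (1,1,1,1,1,1).

∂_3: C_3 → C_2 sends each 3-simplex σ to the alternating sum Σ_i (−1)^i (σ with its i-th vertex removed). For instance
  ∂abce = bce − ace + abe − abc,
  ∂abde = bde − ade + abe − abd.
The 10×5 boundary matrix has rank 4 and Smith normal form diag(1,1,1,1).

Reading off H_k = ker ∂_k / im ∂_{k+1}:

  H_0: rank C_0 − rank ∂_1 = 5 − 4 = 1, and the invariant factors of ∂_1 are all 1, so H_0 = Z.
  H_1: rank ker ∂_1 − rank ∂_2 = (10 − 4) − 6 = 0, and the invariant factors of ∂_2 are all 1, so H_1 = 0.
  H_2: rank ker ∂_2 − rank ∂_3 = (10 − 6) − 4 = 0, and the invariant factors of ∂_3 are all 1, so H_2 = 0.
  H_3: rank ker ∂_3 − rank ∂_4 = (5 − 4) − 0 = 1, and there is no ∂_4, so H_3 = Z.

H_0 = Z,  H_1 = 0,  H_2 = 0,  H_3 = Z.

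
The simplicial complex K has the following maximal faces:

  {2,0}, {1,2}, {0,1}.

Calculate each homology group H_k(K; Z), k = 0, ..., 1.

H_0 ≅ Z,  H_1 ≅ Z.

Order the vertices as 0 < 1 < 2. Listing each simplex with vertices in this order, K has dimension 1 with simplices:

  0-simplices (3): [0], [1], [2]
  1-simplices (3): [0,1], [0,2], [1,2]

so the chain groups are C_0 ≅ Z^3, C_1 ≅ Z^3.

Boundary ∂_1: C_1 → C_0 is given by ∂[p,q] = [q] − [p].
The resulting 3×3 matrix has rank 2, and its Smith normal form has invariant factors (1,1).

Reading off H_k = ker ∂_k / im ∂_{k+1}:

  H_0: rank C_0 − rank ∂_1 = 3 − 2 = 1, and the invariant factors of ∂_1 are all 1, so H_0 = Z.
  H_1: rank ker ∂_1 − rank ∂_2 = (3 − 2) − 0 = 1, and there is no ∂_2, so H_1 = Z.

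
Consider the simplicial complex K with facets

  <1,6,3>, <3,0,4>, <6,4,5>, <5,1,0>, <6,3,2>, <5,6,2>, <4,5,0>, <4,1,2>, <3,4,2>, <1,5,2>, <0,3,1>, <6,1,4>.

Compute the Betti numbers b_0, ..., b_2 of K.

b_0 = 1, b_1 = 0, b_2 = 0.

We work with the vertex ordering 0 < 1 < 2 < 3 < 4 < 5 < 6. The simplices of K, each written with vertices in increasing order, are:

  0-simplices (7): [0], [1], [2], [3], [4], [5], [6]
  1-simplices (18): [0,1], [0,3], [0,4], [0,5], [1,2], [1,3], [1,4], [1,5], [1,6], [2,3], [2,4], [2,5], [2,6], [3,4], [3,6], [4,5], [4,6], [5,6]
  2-simplices (12): [0,1,3], [0,1,5], [0,3,4], [0,4,5], [1,2,4], [1,2,5], [1,3,6], [1,4,6], [2,3,4], [2,3,6], [2,5,6], [4,5,6]

giving chain groups C_0 ≅ Z^7, C_1 ≅ Z^18, C_2 ≅ Z^12.

∂_1: C_1 → C_0 sends each edge [p,q] (with p < q) to q − p.
The 7×18 boundary matrix has rank 6 and Smith normal form diag(1,1,1,1,1,1).

∂_2: C_2 → C_1 acts by ∂[p,q,r] = [q,r] − [p,r] + [p,q]. For instance
  ∂[1,2,4] = [2,4] − [1,4] + [1,2],
  ∂[1,3,6] = [3,6] − [1,6] + [1,3].
This gives a 18×12 integer matrix of rank 12; reducing to Smith normal form yields diagonal entries (1,1,1,1,1,1,1,1,1,1,1,2).

From H_k ≅ ker(∂_k) / im(∂_{k+1}) we obtain:

  H_0: rank C_0 − rank ∂_1 = 7 − 6 = 1, and the invariant factors of ∂_1 are all 1, so H_0 = Z.
  H_1: rank ker ∂_1 − rank ∂_2 = (18 − 6) − 12 = 0, and ∂_2 has invariant factor 2 > 1, so H_1 = Z/2Z.
  H_2: rank ker ∂_2 − rank ∂_3 = (12 − 12) − 0 = 0, and there is no ∂_3, so H_2 = 0.

(K is a triangulation of the real projective plane RP^2.)

Hence the Betti numbers are b_0 = 1, b_1 = 0, b_2 = 0.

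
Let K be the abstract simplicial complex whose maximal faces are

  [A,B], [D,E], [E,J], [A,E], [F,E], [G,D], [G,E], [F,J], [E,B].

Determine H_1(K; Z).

Take the total order A < B < D < E < F < G < J on the vertex set. Then K (dimension 1) consists of the simplices:

  0-simplices (7): A, B, D, E, F, G, J
  1-simplices (9): AB, AE, BE, DE, DG, EF, EG, EJ, FJ

giving chain groups C_0 ≅ Z^7, C_1 ≅ Z^9.

∂_1: C_1 → C_0 maps an edge to its endpoints' difference, ∂[p,q] = q − p.
This gives a 7×9 integer matrix of rank 6; reducing to Smith normal form yields diagonal entries (1,1,1,1,1,1).

From H_k ≅ ker(∂_k) / im(∂_{k+1}) we obtain:

  H_1: rank ker ∂_1 − rank ∂_2 = (9 − 6) − 0 = 3, and there is no ∂_2, so H_1 ≅ Z^3.

H_1 = Z^3.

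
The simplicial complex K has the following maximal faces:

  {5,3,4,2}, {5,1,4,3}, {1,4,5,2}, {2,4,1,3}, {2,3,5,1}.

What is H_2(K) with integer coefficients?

Order the vertices as 1 < 2 < 3 < 4 < 5. Listing each simplex with vertices in this order, K has dimension 3 with simplices:

  0-simplices (5): [1], [2], [3], [4], [5]
  1-simplices (10): [1,2], [1,3], [1,4], [1,5], [2,3], [2,4], [2,5], [3,4], [3,5], [4,5]
  2-simplices (10): [1,2,3], [1,2,4], [1,2,5], [1,3,4], [1,3,5], [1,4,5], [2,3,4], [2,3,5], [2,4,5], [3,4,5]
  3-simplices (5): [1,2,3,4], [1,2,3,5], [1,2,4,5], [1,3,4,5], [2,3,4,5]

so the chain groups are C_0 ≅ Z^5, C_1 ≅ Z^10, C_2 ≅ Z^10, C_3 ≅ Z^5.

Boundary ∂_1: C_1 → C_0 is given by ∂[p,q] = [q] − [p]. For instance
  ∂[2,5] = [5] − [2].
As a 5×10 matrix over Z this has rank 4, with invariant factors (1,1,1,1).

∂_2: C_2 → C_1 maps a triangle to the signed sum of its edges. For instance
  ∂[1,3,4] = [3,4] − [1,4] + [1,3],
  ∂[2,3,4] = [3,4] − [2,4] + [2,3].
This gives a 10×10 integer matrix of rank 6; reducing to Smith normal form yields diagonal entries (1,1,1,1,1,1).

The boundary map ∂_3: C_3 → C_2 sends each 3-simplex σ to the alternating sum Σ_i (−1)^i (σ with its i-th vertex removed). For instance
  ∂[2,3,4,5] = [3,4,5] − [2,4,5] + [2,3,5] − [2,3,4],
  ∂[1,3,4,5] = [3,4,5] − [1,4,5] + [1,3,5] − [1,3,4].
This gives a 10×5 integer matrix of rank 4; reducing to Smith normal form yields diagonal entries (1,1,1,1).

Reading off H_k = ker ∂_k / im ∂_{k+1}:

  H_2: rank ker ∂_2 − rank ∂_3 = (10 − 6) − 4 = 0, and the invariant factors of ∂_3 are all 1, so H_2 ≅ 0.

H_2 = 0.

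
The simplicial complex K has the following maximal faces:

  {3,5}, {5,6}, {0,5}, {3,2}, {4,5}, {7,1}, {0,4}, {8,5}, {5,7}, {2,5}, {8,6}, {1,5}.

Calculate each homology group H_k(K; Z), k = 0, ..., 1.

Fix the vertex order 0 < 1 < 2 < 3 < 4 < 5 < 6 < 7 < 8 and write every simplex with vertices in increasing order. Then dim K = 1 and the simplices of K are:

  0-simplices (9): [0], [1], [2], [3], [4], [5], [6], [7], [8]
  1-simplices (12): [0,4], [0,5], [1,5], [1,7], [2,3], [2,5], [3,5], [4,5], [5,6], [5,7], [5,8], [6,8]

giving chain groups C_0 ≅ Z^9, C_1 ≅ Z^12.

Boundary ∂_1: C_1 → C_0 sends each edge [p,q] (with p < q) to q − p. For instance
  ∂[5,8] = [8] − [5].
The 9×12 boundary matrix has rank 8 and Smith normal form diag(1,1,1,1,1,1,1,1).

From H_k ≅ ker(∂_k) / im(∂_{k+1}) we obtain:

  H_0: rank C_0 − rank ∂_1 = 9 − 8 = 1, and the invariant factors of ∂_1 are all 1, so H_0 ≅ Z.
  H_1: rank ker ∂_1 − rank ∂_2 = (12 − 8) − 0 = 4, and there is no ∂_2, so H_1 ≅ Z^4.

H_0 = Z,  H_1 = Z^4.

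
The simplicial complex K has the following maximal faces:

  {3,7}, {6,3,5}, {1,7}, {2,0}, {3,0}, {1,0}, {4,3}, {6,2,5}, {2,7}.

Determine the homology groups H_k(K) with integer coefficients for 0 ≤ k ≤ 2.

Take the total order 0 < 1 < 2 < 3 < 4 < 5 < 6 < 7 on the vertex set. Then K (dimension 2) consists of the simplices:

  0-simplices (8): [0], [1], [2], [3], [4], [5], [6], [7]
  1-simplices (12): [0,1], [0,2], [0,3], [1,7], [2,5], [2,6], [2,7], [3,4], [3,5], [3,6], [3,7], [5,6]
  2-simplices (2): [2,5,6], [3,5,6]

giving chain groups C_0 ≅ Z^8, C_1 ≅ Z^12, C_2 ≅ Z^2.

The boundary map ∂_1: C_1 → C_0 sends each edge [p,q] (with p < q) to q − p.
This gives a 8×12 integer matrix of rank 7; reducing to Smith normal form yields diagonal entries (1,1,1,1,1,1,1).

∂_2: C_2 → C_1 sends each 2-simplex [p,q,r] to [q,r] − [p,r] + [p,q]. For instance
  ∂[2,5,6] = [5,6] − [2,6] + [2,5],
  ∂[3,5,6] = [5,6] − [3,6] + [3,5].
This gives a 12×2 integer matrix of rank 2; reducing to Smith normal form yields diagonal entries (1,1).

Now H_k = ker ∂_k / im ∂_{k+1}, so:

  H_0: rank C_0 − rank ∂_1 = 8 − 7 = 1, and the invariant factors of ∂_1 are all 1, so H_0 ≅ Z.
  H_1: rank ker ∂_1 − rank ∂_2 = (12 − 7) − 2 = 3, and the invariant factors of ∂_2 are all 1, so H_1 ≅ Z^3.
  H_2: rank ker ∂_2 − rank ∂_3 = (2 − 2) − 0 = 0, and there is no ∂_3, so H_2 ≅ 0.

H_0 = Z,  H_1 = Z^3,  H_2 = 0.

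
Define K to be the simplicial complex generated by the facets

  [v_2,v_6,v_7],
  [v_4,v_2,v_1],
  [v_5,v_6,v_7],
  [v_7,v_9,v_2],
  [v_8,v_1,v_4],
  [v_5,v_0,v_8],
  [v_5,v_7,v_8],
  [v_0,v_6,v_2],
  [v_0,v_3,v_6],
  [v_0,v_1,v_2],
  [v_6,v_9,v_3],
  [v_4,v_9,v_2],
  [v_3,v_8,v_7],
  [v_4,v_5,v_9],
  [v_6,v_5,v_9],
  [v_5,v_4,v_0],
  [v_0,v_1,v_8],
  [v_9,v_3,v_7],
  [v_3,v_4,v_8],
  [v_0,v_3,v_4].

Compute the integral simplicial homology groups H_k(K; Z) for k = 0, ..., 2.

Take the total order v_0 < v_1 < v_2 < v_3 < v_4 < v_5 < v_6 < v_7 < v_8 < v_9 on the vertex set. Then K (dimension 2) consists of the simplices:

  0-simplices (10): [v_0], [v_1], [v_2], [v_3], [v_4], [v_5], [v_6], [v_7], [v_8], [v_9]
  1-simplices (30): (30 of them)
  2-simplices (20): (20 of them)

so the chain groups are C_0 ≅ Z^10, C_1 ≅ Z^30, C_2 ≅ Z^20.

Boundary ∂_1: C_1 → C_0 maps an edge to its endpoints' difference, ∂[p,q] = q − p. For instance
  ∂[v_6,v_9] = [v_9] − [v_6].
The 10×30 boundary matrix has rank 9 and Smith normal form diag(1,1,1,1,1,1,1,1,1).

∂_2: C_2 → C_1 sends each 2-simplex [p,q,r] to [q,r] − [p,r] + [p,q]. For instance
  ∂[v_5,v_7,v_8] = [v_7,v_8] − [v_5,v_8] + [v_5,v_7],
  ∂[v_0,v_5,v_8] = [v_5,v_8] − [v_0,v_8] + [v_0,v_5].
The 30×20 boundary matrix has rank 20 and Smith normal form diag(1,1,1,1,1,1,1,1,1,1,1,1,1,1,1,1,1,1,1,2).

From H_k ≅ ker(∂_k) / im(∂_{k+1}) we obtain:

  H_0: rank C_0 − rank ∂_1 = 10 − 9 = 1, and the invariant factors of ∂_1 are all 1, so H_0 = Z.
  H_1: rank ker ∂_1 − rank ∂_2 = (30 − 9) − 20 = 1, and ∂_2 has invariant factor 2 > 1, so H_1 = Z ⊕ Z/2.
  H_2: rank ker ∂_2 − rank ∂_3 = (20 − 20) − 0 = 0, and there is no ∂_3, so H_2 = 0.

H_0 ≅ Z,  H_1 ≅ Z ⊕ Z/2,  H_2 = 0.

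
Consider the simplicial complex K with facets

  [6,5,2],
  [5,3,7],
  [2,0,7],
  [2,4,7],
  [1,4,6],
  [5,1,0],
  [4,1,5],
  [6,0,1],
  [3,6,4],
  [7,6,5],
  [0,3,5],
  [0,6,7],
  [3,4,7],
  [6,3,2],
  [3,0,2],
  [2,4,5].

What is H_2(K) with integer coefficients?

H_2 = Z.

Take the total order 0 < 1 < 2 < 3 < 4 < 5 < 6 < 7 on the vertex set. Then K (dimension 2) consists of the simplices:

  0-simplices (8): [0], [1], [2], [3], [4], [5], [6], [7]
  1-simplices (24): (24 of them)
  2-simplices (16): [0,1,5], [0,1,6], [0,2,3], [0,2,7], [0,3,5], [0,6,7], [1,4,5], [1,4,6], [2,3,6], [2,4,5], [2,4,7], [2,5,6], [3,4,6], [3,4,7], [3,5,7], [5,6,7]

so the chain groups are C_0 ≅ Z^8, C_1 ≅ Z^24, C_2 ≅ Z^16.

Boundary ∂_1: C_1 → C_0 sends each edge [p,q] (with p < q) to q − p.
The resulting 8×24 matrix has rank 7, and its Smith normal form has invariant factors (1,1,1,1,1,1,1).

The boundary map ∂_2: C_2 → C_1 acts by ∂[p,q,r] = [q,r] − [p,r] + [p,q]. For instance
  ∂[0,1,6] = [1,6] − [0,6] + [0,1],
  ∂[1,4,6] = [4,6] − [1,6] + [1,4].
This gives a 24×16 integer matrix of rank 15; reducing to Smith normal form yields diagonal entries (1,1,1,1,1,1,1,1,1,1,1,1,1,1,1).

Reading off H_k = ker ∂_k / im ∂_{k+1}:

  H_2: rank ker ∂_2 − rank ∂_3 = (16 − 15) − 0 = 1, and there is no ∂_3, so H_2 = Z.

(K is a triangulation of the torus T^2.)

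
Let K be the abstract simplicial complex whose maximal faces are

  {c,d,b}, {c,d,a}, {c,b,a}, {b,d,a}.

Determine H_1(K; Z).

H_1 = 0.

Fix the vertex order a < b < c < d and write every simplex with vertices in increasing order. Then dim K = 2 and the simplices of K are:

  0-simplices (4): a, b, c, d
  1-simplices (6): ab, ac, ad, bc, bd, cd
  2-simplices (4): abc, abd, acd, bcd

so the chain groups are C_0 ≅ Z^4, C_1 ≅ Z^6, C_2 ≅ Z^4.

Boundary ∂_1: C_1 → C_0 maps an edge to its endpoints' difference, ∂[p,q] = q − p.
The resulting 4×6 matrix has rank 3, and its Smith normal form has invariant factors (1,1,1).

∂_2: C_2 → C_1 maps a triangle to the signed sum of its edges. For instance
  ∂abd = bd − ad + ab,
  ∂abc = bc − ac + ab.
This gives a 6×4 integer matrix of rank 3; reducing to Smith normal form yields diagonal entries (1,1,1).

Now H_k = ker ∂_k / im ∂_{k+1}, so:

  H_1: rank ker ∂_1 − rank ∂_2 = (6 − 3) − 3 = 0, and the invariant factors of ∂_2 are all 1, so H_1 ≅ 0.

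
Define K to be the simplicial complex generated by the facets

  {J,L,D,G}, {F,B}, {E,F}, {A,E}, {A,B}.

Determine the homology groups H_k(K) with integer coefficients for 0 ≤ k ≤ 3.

We work with the vertex ordering A < B < D < E < F < G < J < L. The simplices of K, each written with vertices in increasing order, are:

  0-simplices (8): A, B, D, E, F, G, J, L
  1-simplices (10): AB, AE, BF, DG, DJ, DL, EF, GJ, GL, JL
  2-simplices (4): DGJ, DGL, DJL, GJL
  3-simplices (1): DGJL

giving chain groups C_0 ≅ Z^8, C_1 ≅ Z^10, C_2 ≅ Z^4, C_3 ≅ Z^1.

∂_1: C_1 → C_0 sends each edge [p,q] (with p < q) to q − p. For instance
  ∂EF = F − E.
As a 8×10 matrix over Z this has rank 6, with invariant factors (1,1,1,1,1,1).

Boundary ∂_2: C_2 → C_1 maps a triangle to the signed sum of its edges. For instance
  ∂DGL = GL − DL + DG,
  ∂GJL = JL − GL + GJ.
The resulting 10×4 matrix has rank 3, and its Smith normal form has invariant factors (1,1,1).

∂_3: C_3 → C_2 sends each 3-simplex σ to the alternating sum Σ_i (−1)^i (σ with its i-th vertex removed). For instance
  ∂DGJL = GJL − DJL + DGL − DGJ.
The 4×1 boundary matrix has rank 1 and Smith normal form diag(1).

Now H_k = ker ∂_k / im ∂_{k+1}, so:

  H_0: rank C_0 − rank ∂_1 = 8 − 6 = 2, and the invariant factors of ∂_1 are all 1, so H_0 = Z^2.
  H_1: rank ker ∂_1 − rank ∂_2 = (10 − 6) − 3 = 1, and the invariant factors of ∂_2 are all 1, so H_1 = Z.
  H_2: rank ker ∂_2 − rank ∂_3 = (4 − 3) − 1 = 0, and the invariant factors of ∂_3 are all 1, so H_2 = 0.
  H_3: rank ker ∂_3 − rank ∂_4 = (1 − 1) − 0 = 0, and there is no ∂_4, so H_3 = 0.

H_0 ≅ Z^2,  H_1 ≅ Z,  H_2 = 0,  H_3 = 0.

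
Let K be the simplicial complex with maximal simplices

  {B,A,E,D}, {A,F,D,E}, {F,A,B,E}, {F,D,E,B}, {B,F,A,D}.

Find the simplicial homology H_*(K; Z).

H_0 = Z,  H_1 = 0,  H_2 = 0,  H_3 = Z.

Order the vertices as A < B < D < E < F. Listing each simplex with vertices in this order, K has dimension 3 with simplices:

  0-simplices (5): A, B, D, E, F
  1-simplices (10): AB, AD, AE, AF, BD, BE, BF, DE, DF, EF
  2-simplices (10): ABD, ABE, ABF, ADE, ADF, AEF, BDE, BDF, BEF, DEF
  3-simplices (5): ABDE, ABDF, ABEF, ADEF, BDEF

Hence C_0 ≅ Z^5, C_1 ≅ Z^10, C_2 ≅ Z^10, C_3 ≅ Z^5.

Boundary ∂_1: C_1 → C_0 sends each edge [p,q] (with p < q) to q − p. For instance
  ∂AF = F − A.
The resulting 5×10 matrix has rank 4, and its Smith normal form has invariant factors (1,1,1,1).

Boundary ∂_2: C_2 → C_1 sends each 2-simplex [p,q,r] to [q,r] − [p,r] + [p,q]. For instance
  ∂ADE = DE − AE + AD,
  ∂ABE = BE − AE + AB.
The resulting 10×10 matrix has rank 6, and its Smith normal form has invariant factors (1,1,1,1,1,1).

∂_3: C_3 → C_2 sends each 3-simplex σ to the alternating sum Σ_i (−1)^i (σ with its i-th vertex removed). For instance
  ∂ABEF = BEF − AEF + ABF − ABE,
  ∂ADEF = DEF − AEF + ADF − ADE.
The 10×5 boundary matrix has rank 4 and Smith normal form diag(1,1,1,1).

From H_k ≅ ker(∂_k) / im(∂_{k+1}) we obtain:

  H_0: rank C_0 − rank ∂_1 = 5 − 4 = 1, and the invariant factors of ∂_1 are all 1, so H_0 = Z.
  H_1: rank ker ∂_1 − rank ∂_2 = (10 − 4) − 6 = 0, and the invariant factors of ∂_2 are all 1, so H_1 = 0.
  H_2: rank ker ∂_2 − rank ∂_3 = (10 − 6) − 4 = 0, and the invariant factors of ∂_3 are all 1, so H_2 = 0.
  H_3: rank ker ∂_3 − rank ∂_4 = (5 − 4) − 0 = 1, and there is no ∂_4, so H_3 = Z.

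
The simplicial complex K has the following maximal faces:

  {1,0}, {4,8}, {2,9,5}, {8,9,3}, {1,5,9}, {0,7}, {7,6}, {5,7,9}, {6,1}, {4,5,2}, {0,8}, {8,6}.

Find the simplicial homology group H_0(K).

H_0 ≅ Z.

We work with the vertex ordering 0 < 1 < 2 < 3 < 4 < 5 < 6 < 7 < 8 < 9. The simplices of K, each written with vertices in increasing order, are:

  0-simplices (10): [0], [1], [2], [3], [4], [5], [6], [7], [8], [9]
  1-simplices (19): [0,1], [0,7], [0,8], [1,5], [1,6], [1,9], [2,4], [2,5], [2,9], [3,8], [3,9], [4,5], [4,8], [5,7], [5,9], [6,7], [6,8], [7,9], [8,9]
  2-simplices (5): [1,5,9], [2,4,5], [2,5,9], [3,8,9], [5,7,9]

Hence C_0 ≅ Z^10, C_1 ≅ Z^19, C_2 ≅ Z^5.

∂_1: C_1 → C_0 maps an edge to its endpoints' difference, ∂[p,q] = q − p. For instance
  ∂[5,7] = [7] − [5].
As a 10×19 matrix over Z this has rank 9, with invariant factors (1,1,1,1,1,1,1,1,1).

Boundary ∂_2: C_2 → C_1 sends each 2-simplex [p,q,r] to [q,r] − [p,r] + [p,q]. For instance
  ∂[5,7,9] = [7,9] − [5,9] + [5,7],
  ∂[2,5,9] = [5,9] − [2,9] + [2,5].
The 19×5 boundary matrix has rank 5 and Smith normal form diag(1,1,1,1,1).

Reading off H_k = ker ∂_k / im ∂_{k+1}:

  H_0: rank C_0 − rank ∂_1 = 10 − 9 = 1, and the invariant factors of ∂_1 are all 1, so H_0 ≅ Z.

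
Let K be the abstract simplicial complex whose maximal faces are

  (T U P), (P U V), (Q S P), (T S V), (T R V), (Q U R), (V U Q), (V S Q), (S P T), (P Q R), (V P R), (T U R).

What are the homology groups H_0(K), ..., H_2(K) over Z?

Fix the vertex order P < Q < R < S < T < U < V and write every simplex with vertices in increasing order. Then dim K = 2 and the simplices of K are:

  0-simplices (7): P, Q, R, S, T, U, V
  1-simplices (18): PQ, PR, PS, PT, PU, PV, QR, QS, QU, QV, RT, RU, RV, ST, SV, TU, TV, UV
  2-simplices (12): PQR, PQS, PRV, PST, PTU, PUV, QRU, QSV, QUV, RTU, RTV, STV

Hence C_0 ≅ Z^7, C_1 ≅ Z^18, C_2 ≅ Z^12.

∂_1: C_1 → C_0 sends each edge [p,q] (with p < q) to q − p. For instance
  ∂RU = U − R.
The 7×18 boundary matrix has rank 6 and Smith normal form diag(1,1,1,1,1,1).

The boundary map ∂_2: C_2 → C_1 maps a triangle to the signed sum of its edges. For instance
  ∂RTU = TU − RU + RT,
  ∂RTV = TV − RV + RT.
This gives a 18×12 integer matrix of rank 12; reducing to Smith normal form yields diagonal entries (1,1,1,1,1,1,1,1,1,1,1,2).

Now H_k = ker ∂_k / im ∂_{k+1}, so:

  H_0: rank C_0 − rank ∂_1 = 7 − 6 = 1, and the invariant factors of ∂_1 are all 1, so H_0 = Z.
  H_1: rank ker ∂_1 − rank ∂_2 = (18 − 6) − 12 = 0, and ∂_2 has invariant factor 2 > 1, so H_1 = Z/2.
  H_2: rank ker ∂_2 − rank ∂_3 = (12 − 12) − 0 = 0, and there is no ∂_3, so H_2 = 0.

H_0 ≅ Z,  H_1 ≅ Z/2,  H_2 = 0.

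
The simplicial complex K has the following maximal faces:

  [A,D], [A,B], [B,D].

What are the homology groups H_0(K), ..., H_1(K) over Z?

H_0 ≅ Z,  H_1 ≅ Z.

K has 3 vertices, 3 edges.
rank ∂_0 = 0, rank ∂_1 = 2 ⇒ b_0 = 3 − 0 − 2 = 1; all invariant factors of ∂_1 are 1 so no torsion. So H_0 ≅ Z.
rank ∂_1 = 2, rank ∂_2 = 0 ⇒ b_1 = 3 − 2 − 0 = 1. So H_1 ≅ Z.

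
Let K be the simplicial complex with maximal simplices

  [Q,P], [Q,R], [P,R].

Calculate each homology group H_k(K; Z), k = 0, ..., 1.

Fix the vertex order P < Q < R and write every simplex with vertices in increasing order. Then dim K = 1 and the simplices of K are:

  0-simplices (3): P, Q, R
  1-simplices (3): PQ, PR, QR

Hence C_0 ≅ Z^3, C_1 ≅ Z^3.

The boundary map ∂_1: C_1 → C_0 is given by ∂[p,q] = [q] − [p]. For instance
  ∂PR = R − P.
The resulting 3×3 matrix has rank 2, and its Smith normal form has invariant factors (1,1).

From H_k ≅ ker(∂_k) / im(∂_{k+1}) we obtain:

  H_0: rank C_0 − rank ∂_1 = 3 − 2 = 1, and the invariant factors of ∂_1 are all 1, so H_0 = Z.
  H_1: rank ker ∂_1 − rank ∂_2 = (3 − 2) − 0 = 1, and there is no ∂_2, so H_1 = Z.

H_0 = Z,  H_1 = Z.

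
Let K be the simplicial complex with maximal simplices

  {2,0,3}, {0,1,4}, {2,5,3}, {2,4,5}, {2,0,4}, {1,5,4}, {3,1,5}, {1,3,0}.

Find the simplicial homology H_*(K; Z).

We work with the vertex ordering 0 < 1 < 2 < 3 < 4 < 5. The simplices of K, each written with vertices in increasing order, are:

  0-simplices (6): [0], [1], [2], [3], [4], [5]
  1-simplices (12): [0,1], [0,2], [0,3], [0,4], [1,3], [1,4], [1,5], [2,3], [2,4], [2,5], [3,5], [4,5]
  2-simplices (8): [0,1,3], [0,1,4], [0,2,3], [0,2,4], [1,3,5], [1,4,5], [2,3,5], [2,4,5]

Hence C_0 ≅ Z^6, C_1 ≅ Z^12, C_2 ≅ Z^8.

Boundary ∂_1: C_1 → C_0 maps an edge to its endpoints' difference, ∂[p,q] = q − p. For instance
  ∂[0,4] = [4] − [0].
The 6×12 boundary matrix has rank 5 and Smith normal form diag(1,1,1,1,1).

∂_2: C_2 → C_1 acts by ∂[p,q,r] = [q,r] − [p,r] + [p,q]. For instance
  ∂[0,1,4] = [1,4] − [0,4] + [0,1],
  ∂[2,3,5] = [3,5] − [2,5] + [2,3].
As a 12×8 matrix over Z this has rank 7, with invariant factors (1,1,1,1,1,1,1).

Computing H_k = (kernel of ∂_k) / (image of ∂_{k+1}):

  H_0: rank C_0 − rank ∂_1 = 6 − 5 = 1, and the invariant factors of ∂_1 are all 1, so H_0 = Z.
  H_1: rank ker ∂_1 − rank ∂_2 = (12 − 5) − 7 = 0, and the invariant factors of ∂_2 are all 1, so H_1 = 0.
  H_2: rank ker ∂_2 − rank ∂_3 = (8 − 7) − 0 = 1, and there is no ∂_3, so H_2 = Z.

(K is a triangulation of the 2-sphere S^2.)

H_0 = Z,  H_1 = 0,  H_2 = Z.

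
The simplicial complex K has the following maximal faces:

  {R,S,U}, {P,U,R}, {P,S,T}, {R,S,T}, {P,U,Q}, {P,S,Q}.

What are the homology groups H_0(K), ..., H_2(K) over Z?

Take the total order P < Q < R < S < T < U on the vertex set. Then K (dimension 2) consists of the simplices:

  0-simplices (6): P, Q, R, S, T, U
  1-simplices (12): PQ, PR, PS, PT, PU, QS, QU, RS, RT, RU, ST, SU
  2-simplices (6): PQS, PQU, PRU, PST, RST, RSU

giving chain groups C_0 ≅ Z^6, C_1 ≅ Z^12, C_2 ≅ Z^6.

Boundary ∂_1: C_1 → C_0 is given by ∂[p,q] = [q] − [p].
The resulting 6×12 matrix has rank 5, and its Smith normal form has invariant factors (1,1,1,1,1).

The boundary map ∂_2: C_2 → C_1 maps a triangle to the signed sum of its edges. For instance
  ∂PQS = QS − PS + PQ,
  ∂PQU = QU − PU + PQ.
The 12×6 boundary matrix has rank 6 and Smith normal form diag(1,1,1,1,1,1).

Now H_k = ker ∂_k / im ∂_{k+1}, so:

  H_0: rank C_0 − rank ∂_1 = 6 − 5 = 1, and the invariant factors of ∂_1 are all 1, so H_0 ≅ Z.
  H_1: rank ker ∂_1 − rank ∂_2 = (12 − 5) − 6 = 1, and the invariant factors of ∂_2 are all 1, so H_1 ≅ Z.
  H_2: rank ker ∂_2 − rank ∂_3 = (6 − 6) − 0 = 0, and there is no ∂_3, so H_2 ≅ 0.

As a check, the Euler characteristic is 6 − 12 + 6 = 0, which agrees with 1 − 1 + 0 = 0.

H_0 ≅ Z,  H_1 ≅ Z,  H_2 = 0.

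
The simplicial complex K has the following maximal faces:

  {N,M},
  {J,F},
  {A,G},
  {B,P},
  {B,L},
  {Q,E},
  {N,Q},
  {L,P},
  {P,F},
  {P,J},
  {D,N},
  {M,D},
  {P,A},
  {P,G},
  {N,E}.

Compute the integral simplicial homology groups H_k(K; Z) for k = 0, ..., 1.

K has 12 vertices, 15 edges.
rank ∂_0 = 0, rank ∂_1 = 10 ⇒ b_0 = 12 − 0 − 10 = 2; all invariant factors of ∂_1 are 1 so no torsion. So H_0 ≅ Z^2.
rank ∂_1 = 10, rank ∂_2 = 0 ⇒ b_1 = 15 − 10 − 0 = 5. So H_1 ≅ Z^5.

H_0 = Z^2,  H_1 = Z^5.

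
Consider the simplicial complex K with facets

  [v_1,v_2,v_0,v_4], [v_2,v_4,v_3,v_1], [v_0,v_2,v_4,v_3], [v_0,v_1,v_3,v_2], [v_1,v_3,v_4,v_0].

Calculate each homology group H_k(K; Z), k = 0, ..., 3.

Fix the vertex order v_0 < v_1 < v_2 < v_3 < v_4 and write every simplex with vertices in increasing order. Then dim K = 3 and the simplices of K are:

  0-simplices (5): [v_0], [v_1], [v_2], [v_3], [v_4]
  1-simplices (10): [v_0,v_1], [v_0,v_2], [v_0,v_3], [v_0,v_4], [v_1,v_2], [v_1,v_3], [v_1,v_4], [v_2,v_3], [v_2,v_4], [v_3,v_4]
  2-simplices (10): [v_0,v_1,v_2], [v_0,v_1,v_3], [v_0,v_1,v_4], [v_0,v_2,v_3], [v_0,v_2,v_4], [v_0,v_3,v_4], [v_1,v_2,v_3], [v_1,v_2,v_4], [v_1,v_3,v_4], [v_2,v_3,v_4]
  3-simplices (5): [v_0,v_1,v_2,v_3], [v_0,v_1,v_2,v_4], [v_0,v_1,v_3,v_4], [v_0,v_2,v_3,v_4], [v_1,v_2,v_3,v_4]

Hence C_0 ≅ Z^5, C_1 ≅ Z^10, C_2 ≅ Z^10, C_3 ≅ Z^5.

∂_1: C_1 → C_0 sends each edge [p,q] (with p < q) to q − p.
The 5×10 boundary matrix has rank 4 and Smith normal form diag(1,1,1,1).

Boundary ∂_2: C_2 → C_1 sends each 2-simplex [p,q,r] to [q,r] − [p,r] + [p,q]. For instance
  ∂[v_2,v_3,v_4] = [v_3,v_4] − [v_2,v_4] + [v_2,v_3],
  ∂[v_0,v_3,v_4] = [v_3,v_4] − [v_0,v_4] + [v_0,v_3].
As a 10×10 matrix over Z this has rank 6, with invariant factors (1,1,1,1,1,1).

The boundary map ∂_3: C_3 → C_2 sends each 3-simplex σ to the alternating sum Σ_i (−1)^i (σ with its i-th vertex removed). For instance
  ∂[v_1,v_2,v_3,v_4] = [v_2,v_3,v_4] − [v_1,v_3,v_4] + [v_1,v_2,v_4] − [v_1,v_2,v_3],
  ∂[v_0,v_1,v_2,v_3] = [v_1,v_2,v_3] − [v_0,v_2,v_3] + [v_0,v_1,v_3] − [v_0,v_1,v_2].
The resulting 10×5 matrix has rank 4, and its Smith normal form has invariant factors (1,1,1,1).

From H_k ≅ ker(∂_k) / im(∂_{k+1}) we obtain:

  H_0: rank C_0 − rank ∂_1 = 5 − 4 = 1, and the invariant factors of ∂_1 are all 1, so H_0 = Z.
  H_1: rank ker ∂_1 − rank ∂_2 = (10 − 4) − 6 = 0, and the invariant factors of ∂_2 are all 1, so H_1 = 0.
  H_2: rank ker ∂_2 − rank ∂_3 = (10 − 6) − 4 = 0, and the invariant factors of ∂_3 are all 1, so H_2 = 0.
  H_3: rank ker ∂_3 − rank ∂_4 = (5 − 4) − 0 = 1, and there is no ∂_4, so H_3 = Z.

As a check, the Euler characteristic is 5 − 10 + 10 − 5 = 0, which agrees with 1 − 0 + 0 − 1 = 0.

H_0 ≅ Z,  H_1 = 0,  H_2 = 0,  H_3 ≅ Z.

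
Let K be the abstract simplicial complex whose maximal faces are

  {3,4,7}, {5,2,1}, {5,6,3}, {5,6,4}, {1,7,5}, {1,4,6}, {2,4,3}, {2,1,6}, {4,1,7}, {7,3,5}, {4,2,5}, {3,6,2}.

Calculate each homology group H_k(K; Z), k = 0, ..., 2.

We work with the vertex ordering 1 < 2 < 3 < 4 < 5 < 6 < 7. The simplices of K, each written with vertices in increasing order, are:

  0-simplices (7): [1], [2], [3], [4], [5], [6], [7]
  1-simplices (18): [1,2], [1,4], [1,5], [1,6], [1,7], [2,3], [2,4], [2,5], [2,6], [3,4], [3,5], [3,6], [3,7], [4,5], [4,6], [4,7], [5,6], [5,7]
  2-simplices (12): [1,2,5], [1,2,6], [1,4,6], [1,4,7], [1,5,7], [2,3,4], [2,3,6], [2,4,5], [3,4,7], [3,5,6], [3,5,7], [4,5,6]

giving chain groups C_0 ≅ Z^7, C_1 ≅ Z^18, C_2 ≅ Z^12.

The boundary map ∂_1: C_1 → C_0 maps an edge to its endpoints' difference, ∂[p,q] = q − p. For instance
  ∂[4,7] = [7] − [4].
This gives a 7×18 integer matrix of rank 6; reducing to Smith normal form yields diagonal entries (1,1,1,1,1,1).

Boundary ∂_2: C_2 → C_1 sends each 2-simplex [p,q,r] to [q,r] − [p,r] + [p,q]. For instance
  ∂[3,4,7] = [4,7] − [3,7] + [3,4],
  ∂[2,4,5] = [4,5] − [2,5] + [2,4].
The resulting 18×12 matrix has rank 12, and its Smith normal form has invariant factors (1,1,1,1,1,1,1,1,1,1,1,2).

Computing H_k = (kernel of ∂_k) / (image of ∂_{k+1}):

  H_0: rank C_0 − rank ∂_1 = 7 − 6 = 1, and the invariant factors of ∂_1 are all 1, so H_0 ≅ Z.
  H_1: rank ker ∂_1 − rank ∂_2 = (18 − 6) − 12 = 0, and ∂_2 has invariant factor 2 > 1, so H_1 ≅ Z/2.
  H_2: rank ker ∂_2 − rank ∂_3 = (12 − 12) − 0 = 0, and there is no ∂_3, so H_2 ≅ 0.

H_0 = Z,  H_1 = Z/2,  H_2 = 0.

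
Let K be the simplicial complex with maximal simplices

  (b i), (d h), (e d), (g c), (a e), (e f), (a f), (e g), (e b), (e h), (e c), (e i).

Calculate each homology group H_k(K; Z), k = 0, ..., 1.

H_0 ≅ Z,  H_1 ≅ Z^4.

Fix the vertex order a < b < c < d < e < f < g < h < i and write every simplex with vertices in increasing order. Then dim K = 1 and the simplices of K are:

  0-simplices (9): a, b, c, d, e, f, g, h, i
  1-simplices (12): ae, af, be, bi, ce, cg, de, dh, ef, eg, eh, ei

giving chain groups C_0 ≅ Z^9, C_1 ≅ Z^12.

∂_1: C_1 → C_0 maps an edge to its endpoints' difference, ∂[p,q] = q − p.
The 9×12 boundary matrix has rank 8 and Smith normal form diag(1,1,1,1,1,1,1,1).

Computing H_k = (kernel of ∂_k) / (image of ∂_{k+1}):

  H_0: rank C_0 − rank ∂_1 = 9 − 8 = 1, and the invariant factors of ∂_1 are all 1, so H_0 = Z.
  H_1: rank ker ∂_1 − rank ∂_2 = (12 − 8) − 0 = 4, and there is no ∂_2, so H_1 = Z^4.

As a check, the Euler characteristic is 9 − 12 = -3, which agrees with 1 − 4 = -3.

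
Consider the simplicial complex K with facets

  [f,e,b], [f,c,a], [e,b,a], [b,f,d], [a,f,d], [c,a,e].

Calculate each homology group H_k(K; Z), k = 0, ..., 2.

H_0 = Z,  H_1 = Z,  H_2 = 0.

K has 6 vertices, 12 edges, 6 triangles.
rank ∂_0 = 0, rank ∂_1 = 5 ⇒ b_0 = 6 − 0 − 5 = 1; all invariant factors of ∂_1 are 1 so no torsion. So H_0 = Z.
rank ∂_1 = 5, rank ∂_2 = 6 ⇒ b_1 = 12 − 5 − 6 = 1; all invariant factors of ∂_2 are 1 so no torsion. So H_1 = Z.
rank ∂_2 = 6, rank ∂_3 = 0 ⇒ b_2 = 6 − 6 − 0 = 0. So H_2 = 0.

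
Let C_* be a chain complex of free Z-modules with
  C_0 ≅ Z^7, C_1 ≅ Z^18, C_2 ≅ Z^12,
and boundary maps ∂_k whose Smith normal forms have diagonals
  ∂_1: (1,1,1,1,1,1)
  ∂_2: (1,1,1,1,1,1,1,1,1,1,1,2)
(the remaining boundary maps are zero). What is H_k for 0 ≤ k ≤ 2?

H_0 = Z,  H_1 = Z/2Z,  H_2 = 0.

H_0: b_0 = 7 − 0 − 6 = 1; torsion from ∂_1 factors > 1: none. So H_0 = Z.
H_1: b_1 = 18 − 6 − 12 = 0; torsion from ∂_2 factors > 1: [2]. So H_1 = Z/2Z.
H_2: b_2 = 12 − 12 − 0 = 0; torsion from ∂_3 factors > 1: none. So H_2 = 0.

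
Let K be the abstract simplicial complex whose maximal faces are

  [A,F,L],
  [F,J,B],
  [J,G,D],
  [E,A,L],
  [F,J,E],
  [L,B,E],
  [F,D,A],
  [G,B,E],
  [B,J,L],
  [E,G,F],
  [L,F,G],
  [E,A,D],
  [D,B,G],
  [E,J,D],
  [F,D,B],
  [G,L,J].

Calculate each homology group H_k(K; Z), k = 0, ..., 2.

Take the total order A < B < D < E < F < G < J < L on the vertex set. Then K (dimension 2) consists of the simplices:

  0-simplices (8): A, B, D, E, F, G, J, L
  1-simplices (24): AD, AE, AF, AL, BD, BE, BF, BG, BJ, BL, DE, DF, DG, DJ, EF, EG, EJ, EL, FG, FJ, FL, GJ, GL, JL
  2-simplices (16): ADE, ADF, AEL, AFL, BDF, BDG, BEG, BEL, BFJ, BJL, DEJ, DGJ, EFG, EFJ, FGL, GJL

so the chain groups are C_0 ≅ Z^8, C_1 ≅ Z^24, C_2 ≅ Z^16.

∂_1: C_1 → C_0 sends each edge [p,q] (with p < q) to q − p.
As a 8×24 matrix over Z this has rank 7, with invariant factors (1,1,1,1,1,1,1).

Boundary ∂_2: C_2 → C_1 maps a triangle to the signed sum of its edges. For instance
  ∂FGL = GL − FL + FG,
  ∂GJL = JL − GL + GJ.
This gives a 24×16 integer matrix of rank 15; reducing to Smith normal form yields diagonal entries (1,1,1,1,1,1,1,1,1,1,1,1,1,1,1).

From H_k ≅ ker(∂_k) / im(∂_{k+1}) we obtain:

  H_0: rank C_0 − rank ∂_1 = 8 − 7 = 1, and the invariant factors of ∂_1 are all 1, so H_0 ≅ Z.
  H_1: rank ker ∂_1 − rank ∂_2 = (24 − 7) − 15 = 2, and the invariant factors of ∂_2 are all 1, so H_1 ≅ Z^2.
  H_2: rank ker ∂_2 − rank ∂_3 = (16 − 15) − 0 = 1, and there is no ∂_3, so H_2 ≅ Z.

H_0 ≅ Z,  H_1 ≅ Z^2,  H_2 ≅ Z.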